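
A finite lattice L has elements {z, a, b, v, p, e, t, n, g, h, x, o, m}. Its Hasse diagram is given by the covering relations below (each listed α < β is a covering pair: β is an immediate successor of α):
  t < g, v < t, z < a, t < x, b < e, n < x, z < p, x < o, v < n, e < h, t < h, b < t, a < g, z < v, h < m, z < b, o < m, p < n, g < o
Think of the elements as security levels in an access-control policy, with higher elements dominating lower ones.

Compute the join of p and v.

Common upper bounds of {p, v}: m, n, o, x.
The least among these is n.

n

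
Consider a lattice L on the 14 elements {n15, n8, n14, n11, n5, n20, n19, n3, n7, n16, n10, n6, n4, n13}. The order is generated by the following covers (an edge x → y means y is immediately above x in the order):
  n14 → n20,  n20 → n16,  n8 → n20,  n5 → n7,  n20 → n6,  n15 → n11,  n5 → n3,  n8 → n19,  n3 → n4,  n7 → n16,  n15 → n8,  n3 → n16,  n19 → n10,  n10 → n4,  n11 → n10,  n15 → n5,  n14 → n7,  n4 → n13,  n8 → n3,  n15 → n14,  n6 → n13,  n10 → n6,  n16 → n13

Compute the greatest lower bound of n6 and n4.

n10

Common lower bounds of {n6, n4}: n10, n11, n15, n19, n8.
The greatest among these is n10.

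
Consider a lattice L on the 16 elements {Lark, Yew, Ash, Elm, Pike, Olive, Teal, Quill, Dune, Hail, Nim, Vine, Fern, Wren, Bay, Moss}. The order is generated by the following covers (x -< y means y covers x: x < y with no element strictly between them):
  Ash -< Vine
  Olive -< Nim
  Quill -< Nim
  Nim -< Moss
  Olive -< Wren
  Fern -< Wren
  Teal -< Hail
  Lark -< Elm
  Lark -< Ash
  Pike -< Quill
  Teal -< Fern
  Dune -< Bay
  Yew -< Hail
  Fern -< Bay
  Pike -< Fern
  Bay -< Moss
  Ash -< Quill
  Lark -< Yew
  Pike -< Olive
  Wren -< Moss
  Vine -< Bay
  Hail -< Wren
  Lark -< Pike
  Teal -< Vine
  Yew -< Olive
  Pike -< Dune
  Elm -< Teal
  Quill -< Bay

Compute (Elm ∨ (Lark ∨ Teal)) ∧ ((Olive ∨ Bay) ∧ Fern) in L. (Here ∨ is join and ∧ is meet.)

Lark ∨ Teal = Teal
Elm ∨ Teal = Teal
Olive ∨ Bay = Moss
Moss ∧ Fern = Fern
Teal ∧ Fern = Teal

Teal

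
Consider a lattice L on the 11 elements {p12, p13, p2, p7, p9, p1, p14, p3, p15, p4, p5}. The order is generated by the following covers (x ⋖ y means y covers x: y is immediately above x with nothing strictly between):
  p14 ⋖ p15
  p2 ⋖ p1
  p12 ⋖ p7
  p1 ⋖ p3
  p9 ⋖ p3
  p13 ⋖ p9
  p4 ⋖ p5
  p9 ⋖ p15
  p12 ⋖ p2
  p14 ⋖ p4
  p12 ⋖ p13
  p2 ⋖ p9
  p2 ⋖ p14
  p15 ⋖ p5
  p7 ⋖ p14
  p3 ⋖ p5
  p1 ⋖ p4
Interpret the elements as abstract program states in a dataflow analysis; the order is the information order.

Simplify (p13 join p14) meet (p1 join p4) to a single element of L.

p14

p13 ∨ p14 = p15
p1 ∨ p4 = p4
p15 ∧ p4 = p14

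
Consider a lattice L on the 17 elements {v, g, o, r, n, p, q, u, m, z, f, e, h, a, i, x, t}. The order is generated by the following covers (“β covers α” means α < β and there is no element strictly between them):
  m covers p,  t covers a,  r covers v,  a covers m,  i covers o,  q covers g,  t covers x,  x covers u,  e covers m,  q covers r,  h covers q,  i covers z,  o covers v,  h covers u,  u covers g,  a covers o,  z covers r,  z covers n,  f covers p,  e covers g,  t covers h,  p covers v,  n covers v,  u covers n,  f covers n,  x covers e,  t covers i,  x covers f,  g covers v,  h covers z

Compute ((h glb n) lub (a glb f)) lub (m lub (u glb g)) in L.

x

h ∧ n = n
a ∧ f = p
n ∨ p = f
u ∧ g = g
m ∨ g = e
f ∨ e = x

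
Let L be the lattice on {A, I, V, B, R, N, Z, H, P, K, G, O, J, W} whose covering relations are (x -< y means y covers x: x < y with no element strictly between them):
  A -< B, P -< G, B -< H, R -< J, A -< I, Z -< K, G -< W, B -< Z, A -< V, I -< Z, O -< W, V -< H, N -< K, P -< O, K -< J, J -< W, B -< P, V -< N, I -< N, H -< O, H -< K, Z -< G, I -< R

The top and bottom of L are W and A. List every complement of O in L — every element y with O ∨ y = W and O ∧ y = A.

Need y with O ∨ y = W and O ∧ y = A.
Checking each element gives: I, R.

I, R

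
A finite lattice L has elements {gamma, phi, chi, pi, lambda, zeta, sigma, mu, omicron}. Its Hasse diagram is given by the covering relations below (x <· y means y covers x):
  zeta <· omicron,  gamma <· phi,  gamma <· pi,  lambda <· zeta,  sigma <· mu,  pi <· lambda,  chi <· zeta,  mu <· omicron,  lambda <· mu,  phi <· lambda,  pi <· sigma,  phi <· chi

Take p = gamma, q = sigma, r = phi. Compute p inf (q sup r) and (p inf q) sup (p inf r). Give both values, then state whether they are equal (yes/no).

gamma; gamma; yes

q sup r = mu, so p inf (q sup r) = gamma inf mu = gamma.
p inf q = gamma and p inf r = gamma, so (p inf q) sup (p inf r) = gamma sup gamma = gamma.
Equal: yes.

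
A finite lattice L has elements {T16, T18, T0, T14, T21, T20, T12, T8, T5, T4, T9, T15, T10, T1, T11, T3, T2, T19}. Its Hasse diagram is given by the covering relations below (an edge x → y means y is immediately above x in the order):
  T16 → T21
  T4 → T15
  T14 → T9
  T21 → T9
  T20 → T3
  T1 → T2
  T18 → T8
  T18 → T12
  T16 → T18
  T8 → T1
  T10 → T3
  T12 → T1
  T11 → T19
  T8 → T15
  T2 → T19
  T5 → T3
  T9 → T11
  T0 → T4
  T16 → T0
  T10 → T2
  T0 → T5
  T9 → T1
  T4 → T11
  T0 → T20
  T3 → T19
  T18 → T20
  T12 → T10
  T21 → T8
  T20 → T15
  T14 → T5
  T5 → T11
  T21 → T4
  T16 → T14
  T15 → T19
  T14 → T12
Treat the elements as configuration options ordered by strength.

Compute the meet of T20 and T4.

T0

Common lower bounds of {T20, T4}: T0, T16.
The greatest among these is T0.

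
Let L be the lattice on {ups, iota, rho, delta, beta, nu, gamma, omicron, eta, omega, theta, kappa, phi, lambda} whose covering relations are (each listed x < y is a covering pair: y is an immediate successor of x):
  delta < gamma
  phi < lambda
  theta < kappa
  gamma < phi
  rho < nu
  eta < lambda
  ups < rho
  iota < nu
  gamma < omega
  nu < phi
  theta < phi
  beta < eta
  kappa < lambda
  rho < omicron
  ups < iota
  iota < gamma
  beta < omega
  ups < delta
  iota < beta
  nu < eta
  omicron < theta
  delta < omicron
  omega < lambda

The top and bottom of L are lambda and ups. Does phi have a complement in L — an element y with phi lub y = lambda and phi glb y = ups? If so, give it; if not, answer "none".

For every candidate y, either phi ∨ y ≠ lambda or phi ∧ y ≠ ups; no complement exists.

none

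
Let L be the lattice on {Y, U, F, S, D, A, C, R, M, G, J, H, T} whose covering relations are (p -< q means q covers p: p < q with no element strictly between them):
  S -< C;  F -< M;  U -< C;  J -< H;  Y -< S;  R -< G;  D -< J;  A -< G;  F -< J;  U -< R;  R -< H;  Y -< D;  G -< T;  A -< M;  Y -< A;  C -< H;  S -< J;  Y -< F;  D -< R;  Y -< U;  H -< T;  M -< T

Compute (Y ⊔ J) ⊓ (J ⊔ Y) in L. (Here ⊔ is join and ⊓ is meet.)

J

Y ∨ J = J
J ∨ Y = J
J ∧ J = J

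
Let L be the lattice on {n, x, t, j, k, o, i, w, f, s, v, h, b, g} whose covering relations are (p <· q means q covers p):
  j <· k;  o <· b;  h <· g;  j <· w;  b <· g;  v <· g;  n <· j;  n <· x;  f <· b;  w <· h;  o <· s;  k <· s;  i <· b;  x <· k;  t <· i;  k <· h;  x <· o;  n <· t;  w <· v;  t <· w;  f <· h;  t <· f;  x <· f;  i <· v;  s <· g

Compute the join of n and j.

j

Common upper bounds of {n, j}: g, h, j, k, s, v, w.
The least among these is j.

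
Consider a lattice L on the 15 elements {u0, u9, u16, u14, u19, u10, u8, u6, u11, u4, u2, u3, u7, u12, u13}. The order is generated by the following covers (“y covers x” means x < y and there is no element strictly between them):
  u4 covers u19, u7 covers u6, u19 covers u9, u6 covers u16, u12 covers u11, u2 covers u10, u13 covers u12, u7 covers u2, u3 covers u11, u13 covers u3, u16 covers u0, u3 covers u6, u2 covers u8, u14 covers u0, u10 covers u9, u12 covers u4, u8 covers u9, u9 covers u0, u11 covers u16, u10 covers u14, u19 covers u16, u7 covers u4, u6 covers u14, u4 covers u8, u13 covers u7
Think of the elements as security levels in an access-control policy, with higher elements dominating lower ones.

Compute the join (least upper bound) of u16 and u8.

u4

Common upper bounds of {u16, u8}: u12, u13, u4, u7.
The least among these is u4.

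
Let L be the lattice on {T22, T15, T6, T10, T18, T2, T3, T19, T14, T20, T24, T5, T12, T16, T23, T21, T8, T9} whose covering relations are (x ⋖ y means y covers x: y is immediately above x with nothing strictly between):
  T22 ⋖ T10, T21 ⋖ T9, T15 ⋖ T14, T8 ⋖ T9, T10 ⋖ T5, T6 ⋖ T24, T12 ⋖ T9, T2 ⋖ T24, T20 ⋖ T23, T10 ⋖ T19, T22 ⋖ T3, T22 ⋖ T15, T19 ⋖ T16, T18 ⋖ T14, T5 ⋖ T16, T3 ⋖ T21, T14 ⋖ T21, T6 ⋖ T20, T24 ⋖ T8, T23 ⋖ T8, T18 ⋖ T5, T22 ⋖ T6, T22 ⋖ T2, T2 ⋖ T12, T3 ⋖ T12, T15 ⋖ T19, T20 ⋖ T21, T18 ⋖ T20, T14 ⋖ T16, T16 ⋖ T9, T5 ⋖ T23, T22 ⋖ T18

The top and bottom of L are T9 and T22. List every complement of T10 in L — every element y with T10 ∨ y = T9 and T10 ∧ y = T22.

Need y with T10 ∨ y = T9 and T10 ∧ y = T22.
Checking each element gives: T12, T21, T3.

T12, T21, T3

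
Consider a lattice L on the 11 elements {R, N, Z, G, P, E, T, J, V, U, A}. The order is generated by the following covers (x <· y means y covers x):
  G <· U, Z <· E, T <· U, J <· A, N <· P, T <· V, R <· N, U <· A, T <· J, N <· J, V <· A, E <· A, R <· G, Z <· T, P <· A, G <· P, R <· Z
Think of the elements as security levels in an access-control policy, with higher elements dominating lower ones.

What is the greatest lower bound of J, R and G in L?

R

Common lower bounds of {J, R, G}: R.
The greatest among these is R.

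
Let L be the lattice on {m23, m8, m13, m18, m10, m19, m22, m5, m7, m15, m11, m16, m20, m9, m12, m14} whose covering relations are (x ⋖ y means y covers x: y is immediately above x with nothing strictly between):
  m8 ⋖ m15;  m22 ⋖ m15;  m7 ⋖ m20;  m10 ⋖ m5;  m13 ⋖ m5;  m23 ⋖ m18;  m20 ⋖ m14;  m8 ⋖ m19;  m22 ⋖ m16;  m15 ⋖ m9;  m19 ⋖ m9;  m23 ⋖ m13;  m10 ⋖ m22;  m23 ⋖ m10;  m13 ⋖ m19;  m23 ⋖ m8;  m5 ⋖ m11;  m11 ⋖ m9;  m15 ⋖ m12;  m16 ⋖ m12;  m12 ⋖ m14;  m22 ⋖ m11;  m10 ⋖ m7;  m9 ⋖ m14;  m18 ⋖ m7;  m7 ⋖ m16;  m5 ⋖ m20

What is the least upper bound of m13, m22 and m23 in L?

m11

Common upper bounds of {m13, m22, m23}: m11, m14, m9.
The least among these is m11.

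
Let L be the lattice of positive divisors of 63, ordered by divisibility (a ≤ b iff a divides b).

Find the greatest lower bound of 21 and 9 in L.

In the divisibility order, the meet is the greatest common divisor: gcd(21, 9) = 3.

3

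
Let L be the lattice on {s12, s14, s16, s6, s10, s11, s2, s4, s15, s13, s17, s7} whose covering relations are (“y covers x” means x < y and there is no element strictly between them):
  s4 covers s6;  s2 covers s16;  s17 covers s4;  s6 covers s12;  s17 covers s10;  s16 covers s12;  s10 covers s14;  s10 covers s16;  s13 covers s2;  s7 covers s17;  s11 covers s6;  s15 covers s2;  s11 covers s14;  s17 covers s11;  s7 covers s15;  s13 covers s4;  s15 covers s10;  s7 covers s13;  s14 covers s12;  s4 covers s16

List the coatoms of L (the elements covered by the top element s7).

The coatoms are exactly the elements covered by s7: s13, s15, s17.

s13, s15, s17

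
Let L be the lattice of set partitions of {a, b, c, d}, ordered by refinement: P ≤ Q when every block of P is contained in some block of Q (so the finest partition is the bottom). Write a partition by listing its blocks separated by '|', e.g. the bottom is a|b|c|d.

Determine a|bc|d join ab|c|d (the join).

The join of a|bc|d and ab|c|d merges any blocks that overlap across the partitions, giving abc|d.

abc|d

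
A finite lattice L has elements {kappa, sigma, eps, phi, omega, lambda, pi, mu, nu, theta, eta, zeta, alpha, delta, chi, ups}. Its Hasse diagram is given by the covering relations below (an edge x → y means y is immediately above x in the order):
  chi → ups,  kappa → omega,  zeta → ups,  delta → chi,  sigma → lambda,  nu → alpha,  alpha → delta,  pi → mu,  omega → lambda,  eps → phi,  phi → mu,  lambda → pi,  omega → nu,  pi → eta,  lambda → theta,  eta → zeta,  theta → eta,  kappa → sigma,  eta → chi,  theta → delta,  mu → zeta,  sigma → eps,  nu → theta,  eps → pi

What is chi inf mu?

pi

Common lower bounds of {chi, mu}: eps, kappa, lambda, omega, pi, sigma.
The greatest among these is pi.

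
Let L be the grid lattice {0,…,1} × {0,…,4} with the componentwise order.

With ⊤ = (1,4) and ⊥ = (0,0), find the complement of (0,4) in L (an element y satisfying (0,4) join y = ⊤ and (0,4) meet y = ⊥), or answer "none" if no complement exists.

Need y with (0,4) ∨ y = (1,4) and (0,4) ∧ y = (0,0).
Checking each element gives: (1,0).

(1,0)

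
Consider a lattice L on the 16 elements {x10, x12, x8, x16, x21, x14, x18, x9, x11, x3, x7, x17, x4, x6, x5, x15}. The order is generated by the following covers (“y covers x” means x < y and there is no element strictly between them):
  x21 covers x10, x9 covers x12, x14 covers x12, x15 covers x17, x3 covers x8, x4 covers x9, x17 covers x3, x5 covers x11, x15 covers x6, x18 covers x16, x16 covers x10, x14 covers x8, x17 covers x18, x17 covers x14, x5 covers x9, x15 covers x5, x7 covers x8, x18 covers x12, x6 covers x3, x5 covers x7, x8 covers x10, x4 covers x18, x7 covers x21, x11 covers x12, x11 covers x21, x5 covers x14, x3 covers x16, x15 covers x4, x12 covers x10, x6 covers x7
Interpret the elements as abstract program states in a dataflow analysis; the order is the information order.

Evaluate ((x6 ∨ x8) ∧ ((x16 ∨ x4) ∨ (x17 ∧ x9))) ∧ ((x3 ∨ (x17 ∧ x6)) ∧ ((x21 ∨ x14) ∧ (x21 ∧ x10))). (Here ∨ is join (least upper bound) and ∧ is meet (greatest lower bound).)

x10

x6 ∨ x8 = x6
x16 ∨ x4 = x4
x17 ∧ x9 = x12
x4 ∨ x12 = x4
x6 ∧ x4 = x16
x17 ∧ x6 = x3
x3 ∨ x3 = x3
x21 ∨ x14 = x5
x21 ∧ x10 = x10
x5 ∧ x10 = x10
x3 ∧ x10 = x10
x16 ∧ x10 = x10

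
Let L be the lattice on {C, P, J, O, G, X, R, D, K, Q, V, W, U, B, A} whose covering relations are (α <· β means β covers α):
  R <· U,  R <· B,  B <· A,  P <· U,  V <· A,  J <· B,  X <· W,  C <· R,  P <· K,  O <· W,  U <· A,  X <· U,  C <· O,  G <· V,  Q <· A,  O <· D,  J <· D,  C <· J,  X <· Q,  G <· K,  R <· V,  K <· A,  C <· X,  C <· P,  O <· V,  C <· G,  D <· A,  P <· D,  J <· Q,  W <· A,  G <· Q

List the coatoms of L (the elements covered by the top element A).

B, D, K, Q, U, V, W

The coatoms are exactly the elements covered by A: B, D, K, Q, U, V, W.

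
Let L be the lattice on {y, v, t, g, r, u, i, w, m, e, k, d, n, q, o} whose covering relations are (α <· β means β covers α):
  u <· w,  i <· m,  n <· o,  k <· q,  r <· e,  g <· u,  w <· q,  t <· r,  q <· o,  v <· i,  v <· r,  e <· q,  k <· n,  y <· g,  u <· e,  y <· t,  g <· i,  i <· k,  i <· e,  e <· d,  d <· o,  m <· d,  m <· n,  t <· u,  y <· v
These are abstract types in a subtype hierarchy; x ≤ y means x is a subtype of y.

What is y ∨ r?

Common upper bounds of {y, r}: d, e, o, q, r.
The least among these is r.

r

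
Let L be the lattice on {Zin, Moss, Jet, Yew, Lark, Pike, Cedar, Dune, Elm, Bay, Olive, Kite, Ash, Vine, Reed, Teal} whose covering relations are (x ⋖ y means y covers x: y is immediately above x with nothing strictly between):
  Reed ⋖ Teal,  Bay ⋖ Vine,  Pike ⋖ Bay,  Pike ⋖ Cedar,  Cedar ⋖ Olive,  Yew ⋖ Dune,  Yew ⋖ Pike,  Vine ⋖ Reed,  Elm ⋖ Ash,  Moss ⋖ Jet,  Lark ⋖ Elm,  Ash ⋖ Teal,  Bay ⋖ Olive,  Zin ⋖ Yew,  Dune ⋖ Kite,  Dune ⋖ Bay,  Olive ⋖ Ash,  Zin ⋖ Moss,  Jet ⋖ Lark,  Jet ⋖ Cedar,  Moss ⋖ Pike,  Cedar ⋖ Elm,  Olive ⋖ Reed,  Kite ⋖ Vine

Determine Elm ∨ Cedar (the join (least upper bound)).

Common upper bounds of {Elm, Cedar}: Ash, Elm, Teal.
The least among these is Elm.

Elm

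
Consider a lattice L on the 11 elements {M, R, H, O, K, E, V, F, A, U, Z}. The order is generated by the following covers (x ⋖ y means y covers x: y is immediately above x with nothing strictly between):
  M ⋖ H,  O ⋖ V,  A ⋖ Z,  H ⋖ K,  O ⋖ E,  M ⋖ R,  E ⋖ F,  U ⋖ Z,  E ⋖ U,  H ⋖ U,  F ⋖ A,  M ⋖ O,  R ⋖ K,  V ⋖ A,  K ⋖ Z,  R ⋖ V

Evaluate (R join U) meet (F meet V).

R ∨ U = Z
F ∧ V = O
Z ∧ O = O

O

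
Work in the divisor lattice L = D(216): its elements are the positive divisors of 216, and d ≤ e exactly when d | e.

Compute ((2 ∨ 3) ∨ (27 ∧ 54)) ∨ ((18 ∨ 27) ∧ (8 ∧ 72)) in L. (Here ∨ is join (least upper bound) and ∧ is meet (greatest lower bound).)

2 ∨ 3 = 6
27 ∧ 54 = 27
6 ∨ 27 = 54
18 ∨ 27 = 54
8 ∧ 72 = 8
54 ∧ 8 = 2
54 ∨ 2 = 54

54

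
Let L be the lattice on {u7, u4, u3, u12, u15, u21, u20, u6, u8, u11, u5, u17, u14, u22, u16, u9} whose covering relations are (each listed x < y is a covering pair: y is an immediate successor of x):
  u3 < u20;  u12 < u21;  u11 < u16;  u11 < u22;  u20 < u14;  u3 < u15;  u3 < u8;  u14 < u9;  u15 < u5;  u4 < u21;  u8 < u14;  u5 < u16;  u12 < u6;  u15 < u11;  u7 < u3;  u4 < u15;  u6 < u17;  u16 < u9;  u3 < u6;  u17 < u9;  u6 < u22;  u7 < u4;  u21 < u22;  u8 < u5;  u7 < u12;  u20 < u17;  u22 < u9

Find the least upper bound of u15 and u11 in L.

u11

Common upper bounds of {u15, u11}: u11, u16, u22, u9.
The least among these is u11.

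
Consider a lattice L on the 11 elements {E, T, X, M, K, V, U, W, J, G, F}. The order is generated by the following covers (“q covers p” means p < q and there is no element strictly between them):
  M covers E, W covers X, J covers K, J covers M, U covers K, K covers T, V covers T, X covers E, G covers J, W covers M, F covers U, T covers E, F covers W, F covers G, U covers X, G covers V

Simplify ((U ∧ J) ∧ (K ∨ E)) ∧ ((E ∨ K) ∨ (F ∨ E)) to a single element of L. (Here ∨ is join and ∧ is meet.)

U ∧ J = K
K ∨ E = K
K ∧ K = K
E ∨ K = K
F ∨ E = F
K ∨ F = F
K ∧ F = K

K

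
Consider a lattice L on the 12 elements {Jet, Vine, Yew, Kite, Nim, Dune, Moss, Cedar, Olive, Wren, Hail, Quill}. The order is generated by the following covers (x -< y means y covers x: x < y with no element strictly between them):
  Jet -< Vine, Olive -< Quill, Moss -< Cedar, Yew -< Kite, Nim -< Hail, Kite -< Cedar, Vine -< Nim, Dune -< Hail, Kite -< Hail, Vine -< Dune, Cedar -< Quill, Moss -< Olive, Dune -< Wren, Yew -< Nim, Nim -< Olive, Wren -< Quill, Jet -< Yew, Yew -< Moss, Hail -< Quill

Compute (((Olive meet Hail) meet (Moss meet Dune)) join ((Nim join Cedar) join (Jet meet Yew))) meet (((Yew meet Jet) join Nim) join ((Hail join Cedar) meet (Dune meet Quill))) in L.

Hail

Olive ∧ Hail = Nim
Moss ∧ Dune = Jet
Nim ∧ Jet = Jet
Nim ∨ Cedar = Quill
Jet ∧ Yew = Jet
Quill ∨ Jet = Quill
Jet ∨ Quill = Quill
Yew ∧ Jet = Jet
Jet ∨ Nim = Nim
Hail ∨ Cedar = Quill
Dune ∧ Quill = Dune
Quill ∧ Dune = Dune
Nim ∨ Dune = Hail
Quill ∧ Hail = Hail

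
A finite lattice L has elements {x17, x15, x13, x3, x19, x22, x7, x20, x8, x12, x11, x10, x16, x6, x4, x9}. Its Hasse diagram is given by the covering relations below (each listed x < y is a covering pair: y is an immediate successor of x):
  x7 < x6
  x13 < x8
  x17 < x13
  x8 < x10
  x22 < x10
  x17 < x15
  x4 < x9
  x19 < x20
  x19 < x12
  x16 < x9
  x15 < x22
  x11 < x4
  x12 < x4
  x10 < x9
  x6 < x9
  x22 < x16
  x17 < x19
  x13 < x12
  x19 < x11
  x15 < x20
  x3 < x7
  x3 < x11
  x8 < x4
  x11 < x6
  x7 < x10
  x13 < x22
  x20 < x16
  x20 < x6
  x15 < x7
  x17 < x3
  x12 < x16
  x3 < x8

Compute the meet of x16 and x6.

x20

Common lower bounds of {x16, x6}: x15, x17, x19, x20.
The greatest among these is x20.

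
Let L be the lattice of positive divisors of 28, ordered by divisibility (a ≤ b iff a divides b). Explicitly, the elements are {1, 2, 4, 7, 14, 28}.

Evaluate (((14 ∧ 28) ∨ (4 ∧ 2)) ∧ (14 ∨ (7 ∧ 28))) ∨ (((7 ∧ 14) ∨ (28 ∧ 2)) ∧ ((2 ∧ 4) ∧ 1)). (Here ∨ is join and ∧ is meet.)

14

14 ∧ 28 = 14
4 ∧ 2 = 2
14 ∨ 2 = 14
7 ∧ 28 = 7
14 ∨ 7 = 14
14 ∧ 14 = 14
7 ∧ 14 = 7
28 ∧ 2 = 2
7 ∨ 2 = 14
2 ∧ 4 = 2
2 ∧ 1 = 1
14 ∧ 1 = 1
14 ∨ 1 = 14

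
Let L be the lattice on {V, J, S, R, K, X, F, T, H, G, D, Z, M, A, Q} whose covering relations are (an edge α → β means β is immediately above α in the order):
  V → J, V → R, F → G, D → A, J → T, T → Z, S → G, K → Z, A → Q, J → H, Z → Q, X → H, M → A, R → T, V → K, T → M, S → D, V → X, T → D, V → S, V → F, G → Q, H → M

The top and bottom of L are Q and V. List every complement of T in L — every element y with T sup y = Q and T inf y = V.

Need y with T ∨ y = Q and T ∧ y = V.
Checking each element gives: F, G.

F, G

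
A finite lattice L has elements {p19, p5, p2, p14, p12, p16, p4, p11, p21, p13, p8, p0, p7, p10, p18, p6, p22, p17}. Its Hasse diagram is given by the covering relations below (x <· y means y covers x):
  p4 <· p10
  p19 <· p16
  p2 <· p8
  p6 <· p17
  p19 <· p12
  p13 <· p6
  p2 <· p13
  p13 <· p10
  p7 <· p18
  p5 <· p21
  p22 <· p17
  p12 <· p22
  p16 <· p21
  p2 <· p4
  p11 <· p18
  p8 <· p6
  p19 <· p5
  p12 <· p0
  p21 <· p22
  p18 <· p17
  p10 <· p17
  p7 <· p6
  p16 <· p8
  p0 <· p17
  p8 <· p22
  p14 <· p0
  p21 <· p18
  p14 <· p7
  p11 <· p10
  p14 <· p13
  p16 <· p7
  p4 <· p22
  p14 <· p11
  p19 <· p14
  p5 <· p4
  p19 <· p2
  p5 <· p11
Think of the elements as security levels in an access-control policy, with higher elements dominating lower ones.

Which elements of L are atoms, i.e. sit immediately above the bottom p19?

p12, p14, p16, p2, p5

The atoms are exactly the elements that cover p19: p12, p14, p16, p2, p5.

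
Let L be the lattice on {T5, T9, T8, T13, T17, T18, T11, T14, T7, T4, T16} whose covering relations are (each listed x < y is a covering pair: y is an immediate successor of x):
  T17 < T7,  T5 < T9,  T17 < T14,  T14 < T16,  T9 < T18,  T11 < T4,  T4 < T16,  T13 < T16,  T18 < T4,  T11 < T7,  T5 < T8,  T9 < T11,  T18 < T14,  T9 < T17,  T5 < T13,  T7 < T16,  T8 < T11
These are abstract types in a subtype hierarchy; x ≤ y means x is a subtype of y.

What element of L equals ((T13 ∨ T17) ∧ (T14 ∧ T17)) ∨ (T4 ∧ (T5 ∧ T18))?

T13 ∨ T17 = T16
T14 ∧ T17 = T17
T16 ∧ T17 = T17
T5 ∧ T18 = T5
T4 ∧ T5 = T5
T17 ∨ T5 = T17

T17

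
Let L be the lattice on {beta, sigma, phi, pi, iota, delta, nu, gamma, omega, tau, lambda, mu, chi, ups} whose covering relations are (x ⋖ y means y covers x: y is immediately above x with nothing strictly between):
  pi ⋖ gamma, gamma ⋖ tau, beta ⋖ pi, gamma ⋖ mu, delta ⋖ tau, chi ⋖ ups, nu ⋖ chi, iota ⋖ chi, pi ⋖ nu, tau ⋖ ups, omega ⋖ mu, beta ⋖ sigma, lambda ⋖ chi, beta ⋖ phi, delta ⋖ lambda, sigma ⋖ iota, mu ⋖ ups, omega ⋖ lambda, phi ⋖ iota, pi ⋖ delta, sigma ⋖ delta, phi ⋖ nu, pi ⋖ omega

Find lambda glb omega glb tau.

Common lower bounds of {lambda, omega, tau}: beta, pi.
The greatest among these is pi.

pi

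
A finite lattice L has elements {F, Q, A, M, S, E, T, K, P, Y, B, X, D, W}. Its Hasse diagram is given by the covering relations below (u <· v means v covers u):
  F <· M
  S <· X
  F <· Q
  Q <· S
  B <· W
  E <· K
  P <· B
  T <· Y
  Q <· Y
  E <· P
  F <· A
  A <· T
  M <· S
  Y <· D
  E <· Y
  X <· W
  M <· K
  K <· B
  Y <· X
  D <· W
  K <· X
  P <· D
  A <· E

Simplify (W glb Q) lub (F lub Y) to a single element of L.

Y

W ∧ Q = Q
F ∨ Y = Y
Q ∨ Y = Y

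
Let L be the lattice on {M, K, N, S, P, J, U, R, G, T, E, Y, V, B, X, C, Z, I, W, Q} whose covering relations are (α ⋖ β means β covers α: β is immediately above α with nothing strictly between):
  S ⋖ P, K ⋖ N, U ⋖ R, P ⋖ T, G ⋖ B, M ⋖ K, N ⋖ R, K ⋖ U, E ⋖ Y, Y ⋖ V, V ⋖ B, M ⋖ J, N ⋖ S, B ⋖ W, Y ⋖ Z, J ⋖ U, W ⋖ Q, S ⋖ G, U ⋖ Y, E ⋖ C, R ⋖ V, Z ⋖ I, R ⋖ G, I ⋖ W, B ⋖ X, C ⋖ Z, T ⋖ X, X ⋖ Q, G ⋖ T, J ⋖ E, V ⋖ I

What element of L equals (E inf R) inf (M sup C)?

E ∧ R = J
M ∨ C = C
J ∧ C = J

J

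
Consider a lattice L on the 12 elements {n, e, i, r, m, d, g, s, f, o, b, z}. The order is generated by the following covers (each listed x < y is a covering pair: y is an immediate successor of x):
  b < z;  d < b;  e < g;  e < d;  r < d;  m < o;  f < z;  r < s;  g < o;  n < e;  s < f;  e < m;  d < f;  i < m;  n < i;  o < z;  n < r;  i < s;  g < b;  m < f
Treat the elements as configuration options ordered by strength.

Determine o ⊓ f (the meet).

m

Common lower bounds of {o, f}: e, i, m, n.
The greatest among these is m.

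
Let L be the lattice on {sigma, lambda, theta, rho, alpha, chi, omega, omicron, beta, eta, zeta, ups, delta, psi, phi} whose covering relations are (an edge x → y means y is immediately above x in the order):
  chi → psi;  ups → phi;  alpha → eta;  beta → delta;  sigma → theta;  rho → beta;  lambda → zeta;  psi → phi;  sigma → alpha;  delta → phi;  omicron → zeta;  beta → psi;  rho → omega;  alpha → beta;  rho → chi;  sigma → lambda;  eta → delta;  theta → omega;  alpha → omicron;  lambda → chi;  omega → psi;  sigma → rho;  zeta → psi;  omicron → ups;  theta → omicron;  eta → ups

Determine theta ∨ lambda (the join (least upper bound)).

zeta

Common upper bounds of {theta, lambda}: phi, psi, zeta.
The least among these is zeta.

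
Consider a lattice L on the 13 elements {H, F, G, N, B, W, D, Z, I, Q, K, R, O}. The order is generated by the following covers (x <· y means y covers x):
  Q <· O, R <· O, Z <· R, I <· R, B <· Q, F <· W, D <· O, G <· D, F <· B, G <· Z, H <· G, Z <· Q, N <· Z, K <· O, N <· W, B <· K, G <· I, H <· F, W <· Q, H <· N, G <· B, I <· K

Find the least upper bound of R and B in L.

Common upper bounds of {R, B}: O.
The least among these is O.

O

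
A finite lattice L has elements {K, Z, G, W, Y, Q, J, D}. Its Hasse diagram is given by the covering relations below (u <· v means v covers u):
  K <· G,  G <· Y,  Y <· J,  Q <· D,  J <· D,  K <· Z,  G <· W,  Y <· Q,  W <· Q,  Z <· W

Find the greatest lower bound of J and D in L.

Common lower bounds of {J, D}: G, J, K, Y.
The greatest among these is J.

J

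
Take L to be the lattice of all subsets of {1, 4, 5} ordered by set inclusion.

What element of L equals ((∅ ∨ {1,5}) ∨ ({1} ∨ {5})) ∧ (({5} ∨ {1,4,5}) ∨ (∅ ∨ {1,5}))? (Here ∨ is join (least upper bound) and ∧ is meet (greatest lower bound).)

{1,5}

∅ ∨ {1,5} = {1,5}
{1} ∨ {5} = {1,5}
{1,5} ∨ {1,5} = {1,5}
{5} ∨ {1,4,5} = {1,4,5}
∅ ∨ {1,5} = {1,5}
{1,4,5} ∨ {1,5} = {1,4,5}
{1,5} ∧ {1,4,5} = {1,5}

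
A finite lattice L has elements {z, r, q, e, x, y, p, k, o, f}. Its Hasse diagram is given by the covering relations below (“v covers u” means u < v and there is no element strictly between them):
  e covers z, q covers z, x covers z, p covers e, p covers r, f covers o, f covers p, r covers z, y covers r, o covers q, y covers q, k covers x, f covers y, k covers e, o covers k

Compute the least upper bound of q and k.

Common upper bounds of {q, k}: f, o.
The least among these is o.

o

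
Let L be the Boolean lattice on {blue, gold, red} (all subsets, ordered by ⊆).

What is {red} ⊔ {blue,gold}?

{blue,gold,red}

Under ⊆, join is union: {red} ∪ {blue,gold} = {blue,gold,red}.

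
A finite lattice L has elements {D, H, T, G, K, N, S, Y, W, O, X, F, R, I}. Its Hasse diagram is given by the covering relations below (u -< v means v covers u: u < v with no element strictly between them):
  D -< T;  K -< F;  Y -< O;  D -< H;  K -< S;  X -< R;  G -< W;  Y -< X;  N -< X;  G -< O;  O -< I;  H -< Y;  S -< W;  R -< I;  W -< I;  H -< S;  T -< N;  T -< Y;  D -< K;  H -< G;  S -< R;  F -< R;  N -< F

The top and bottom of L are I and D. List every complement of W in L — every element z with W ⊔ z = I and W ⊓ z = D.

N, T

Need z with W ∨ z = I and W ∧ z = D.
Checking each element gives: N, T.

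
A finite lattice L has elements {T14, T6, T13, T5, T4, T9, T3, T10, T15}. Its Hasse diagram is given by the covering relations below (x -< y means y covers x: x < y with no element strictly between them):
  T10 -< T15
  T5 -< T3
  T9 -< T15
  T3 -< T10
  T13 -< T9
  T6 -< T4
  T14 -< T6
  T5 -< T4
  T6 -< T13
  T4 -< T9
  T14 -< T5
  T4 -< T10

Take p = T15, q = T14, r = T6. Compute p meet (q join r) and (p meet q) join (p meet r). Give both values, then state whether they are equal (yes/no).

q join r = T6, so p meet (q join r) = T15 meet T6 = T6.
p meet q = T14 and p meet r = T6, so (p meet q) join (p meet r) = T14 join T6 = T6.
Equal: yes.

T6; T6; yes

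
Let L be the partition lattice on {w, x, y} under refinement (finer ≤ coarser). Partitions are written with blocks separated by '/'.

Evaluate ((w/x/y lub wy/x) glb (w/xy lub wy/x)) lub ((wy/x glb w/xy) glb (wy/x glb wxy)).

w/x/y ∨ wy/x = wy/x
w/xy ∨ wy/x = wxy
wy/x ∧ wxy = wy/x
wy/x ∧ w/xy = w/x/y
wy/x ∧ wxy = wy/x
w/x/y ∧ wy/x = w/x/y
wy/x ∨ w/x/y = wy/x

wy/x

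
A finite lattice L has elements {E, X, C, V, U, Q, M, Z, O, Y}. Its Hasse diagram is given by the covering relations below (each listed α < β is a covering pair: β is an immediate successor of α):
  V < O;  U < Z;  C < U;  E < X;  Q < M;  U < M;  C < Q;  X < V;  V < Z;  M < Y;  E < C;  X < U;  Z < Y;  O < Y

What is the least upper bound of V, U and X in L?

Z

Common upper bounds of {V, U, X}: Y, Z.
The least among these is Z.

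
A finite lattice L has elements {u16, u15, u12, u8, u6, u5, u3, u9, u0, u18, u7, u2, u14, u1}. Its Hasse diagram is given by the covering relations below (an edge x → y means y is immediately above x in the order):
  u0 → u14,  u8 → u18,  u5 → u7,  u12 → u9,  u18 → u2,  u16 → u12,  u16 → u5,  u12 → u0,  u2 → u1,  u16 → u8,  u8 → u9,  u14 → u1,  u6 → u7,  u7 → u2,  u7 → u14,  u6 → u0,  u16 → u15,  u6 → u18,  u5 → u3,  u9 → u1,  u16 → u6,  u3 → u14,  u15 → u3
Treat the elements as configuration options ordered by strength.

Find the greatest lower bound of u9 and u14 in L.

Common lower bounds of {u9, u14}: u12, u16.
The greatest among these is u12.

u12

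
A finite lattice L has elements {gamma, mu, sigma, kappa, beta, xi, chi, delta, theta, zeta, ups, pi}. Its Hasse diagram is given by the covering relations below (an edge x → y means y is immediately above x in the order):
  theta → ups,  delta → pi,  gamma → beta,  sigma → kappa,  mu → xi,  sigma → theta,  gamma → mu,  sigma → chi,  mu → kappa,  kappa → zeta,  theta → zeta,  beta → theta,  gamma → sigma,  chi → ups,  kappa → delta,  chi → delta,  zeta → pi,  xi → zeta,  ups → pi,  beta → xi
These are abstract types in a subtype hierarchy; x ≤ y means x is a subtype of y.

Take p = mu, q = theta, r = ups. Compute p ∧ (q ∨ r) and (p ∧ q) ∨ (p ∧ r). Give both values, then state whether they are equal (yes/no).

gamma; gamma; yes

q ∨ r = ups, so p ∧ (q ∨ r) = mu ∧ ups = gamma.
p ∧ q = gamma and p ∧ r = gamma, so (p ∧ q) ∨ (p ∧ r) = gamma ∨ gamma = gamma.
Equal: yes.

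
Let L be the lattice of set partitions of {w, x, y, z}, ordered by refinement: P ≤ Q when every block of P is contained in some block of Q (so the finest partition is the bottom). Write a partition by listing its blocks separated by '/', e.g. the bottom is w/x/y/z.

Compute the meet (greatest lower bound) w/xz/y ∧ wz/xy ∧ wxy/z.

Common lower bounds of {w/xz/y, wz/xy, wxy/z}: w/x/y/z.
The greatest among these is w/x/y/z.

w/x/y/z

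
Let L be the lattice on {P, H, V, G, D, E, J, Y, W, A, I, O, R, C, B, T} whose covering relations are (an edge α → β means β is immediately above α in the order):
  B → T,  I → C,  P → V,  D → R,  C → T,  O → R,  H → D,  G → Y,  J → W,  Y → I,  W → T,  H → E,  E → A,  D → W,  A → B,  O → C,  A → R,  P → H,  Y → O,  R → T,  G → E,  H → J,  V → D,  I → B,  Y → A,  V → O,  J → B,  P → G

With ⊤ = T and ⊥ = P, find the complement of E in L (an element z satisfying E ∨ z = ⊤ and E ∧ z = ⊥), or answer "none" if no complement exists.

For every candidate z, either E ∨ z ≠ T or E ∧ z ≠ P; no complement exists.

none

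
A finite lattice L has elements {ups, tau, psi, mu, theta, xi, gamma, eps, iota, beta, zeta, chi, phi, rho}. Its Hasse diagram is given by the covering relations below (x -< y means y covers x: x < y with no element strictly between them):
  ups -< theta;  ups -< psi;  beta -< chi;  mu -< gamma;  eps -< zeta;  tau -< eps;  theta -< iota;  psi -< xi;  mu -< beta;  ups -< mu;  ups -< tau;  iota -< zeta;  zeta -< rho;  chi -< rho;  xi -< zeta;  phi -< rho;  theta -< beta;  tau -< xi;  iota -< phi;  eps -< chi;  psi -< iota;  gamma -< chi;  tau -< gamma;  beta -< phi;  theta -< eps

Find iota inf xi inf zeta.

Common lower bounds of {iota, xi, zeta}: psi, ups.
The greatest among these is psi.

psi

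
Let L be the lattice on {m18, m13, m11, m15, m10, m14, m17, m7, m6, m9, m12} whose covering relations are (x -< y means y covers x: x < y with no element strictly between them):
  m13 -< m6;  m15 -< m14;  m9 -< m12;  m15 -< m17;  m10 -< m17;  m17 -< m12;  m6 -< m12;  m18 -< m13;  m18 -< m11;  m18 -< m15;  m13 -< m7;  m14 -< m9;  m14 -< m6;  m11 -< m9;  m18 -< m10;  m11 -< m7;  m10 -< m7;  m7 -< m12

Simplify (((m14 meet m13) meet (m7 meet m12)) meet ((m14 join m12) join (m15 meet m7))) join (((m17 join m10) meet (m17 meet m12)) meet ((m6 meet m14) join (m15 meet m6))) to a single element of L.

m15

m14 ∧ m13 = m18
m7 ∧ m12 = m7
m18 ∧ m7 = m18
m14 ∨ m12 = m12
m15 ∧ m7 = m18
m12 ∨ m18 = m12
m18 ∧ m12 = m18
m17 ∨ m10 = m17
m17 ∧ m12 = m17
m17 ∧ m17 = m17
m6 ∧ m14 = m14
m15 ∧ m6 = m15
m14 ∨ m15 = m14
m17 ∧ m14 = m15
m18 ∨ m15 = m15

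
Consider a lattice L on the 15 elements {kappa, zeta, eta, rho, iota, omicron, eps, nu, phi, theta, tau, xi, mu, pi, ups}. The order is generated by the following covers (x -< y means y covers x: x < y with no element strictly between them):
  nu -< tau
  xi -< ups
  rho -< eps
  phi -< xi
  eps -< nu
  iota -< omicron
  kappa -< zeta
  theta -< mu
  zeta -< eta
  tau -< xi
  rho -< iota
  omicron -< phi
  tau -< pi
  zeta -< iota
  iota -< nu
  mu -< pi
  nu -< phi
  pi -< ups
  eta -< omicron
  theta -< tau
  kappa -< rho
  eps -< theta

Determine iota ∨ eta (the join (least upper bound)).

omicron

Common upper bounds of {iota, eta}: omicron, phi, ups, xi.
The least among these is omicron.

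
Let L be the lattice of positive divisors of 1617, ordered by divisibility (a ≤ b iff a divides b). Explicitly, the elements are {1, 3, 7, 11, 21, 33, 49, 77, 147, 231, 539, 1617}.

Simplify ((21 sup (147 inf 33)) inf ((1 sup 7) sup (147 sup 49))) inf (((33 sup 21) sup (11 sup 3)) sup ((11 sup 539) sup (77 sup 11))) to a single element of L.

147 ∧ 33 = 3
21 ∨ 3 = 21
1 ∨ 7 = 7
147 ∨ 49 = 147
7 ∨ 147 = 147
21 ∧ 147 = 21
33 ∨ 21 = 231
11 ∨ 3 = 33
231 ∨ 33 = 231
11 ∨ 539 = 539
77 ∨ 11 = 77
539 ∨ 77 = 539
231 ∨ 539 = 1617
21 ∧ 1617 = 21

21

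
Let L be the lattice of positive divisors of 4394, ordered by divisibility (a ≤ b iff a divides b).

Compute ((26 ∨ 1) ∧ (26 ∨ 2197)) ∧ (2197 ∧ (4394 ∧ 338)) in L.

26 ∨ 1 = 26
26 ∨ 2197 = 4394
26 ∧ 4394 = 26
4394 ∧ 338 = 338
2197 ∧ 338 = 169
26 ∧ 169 = 13

13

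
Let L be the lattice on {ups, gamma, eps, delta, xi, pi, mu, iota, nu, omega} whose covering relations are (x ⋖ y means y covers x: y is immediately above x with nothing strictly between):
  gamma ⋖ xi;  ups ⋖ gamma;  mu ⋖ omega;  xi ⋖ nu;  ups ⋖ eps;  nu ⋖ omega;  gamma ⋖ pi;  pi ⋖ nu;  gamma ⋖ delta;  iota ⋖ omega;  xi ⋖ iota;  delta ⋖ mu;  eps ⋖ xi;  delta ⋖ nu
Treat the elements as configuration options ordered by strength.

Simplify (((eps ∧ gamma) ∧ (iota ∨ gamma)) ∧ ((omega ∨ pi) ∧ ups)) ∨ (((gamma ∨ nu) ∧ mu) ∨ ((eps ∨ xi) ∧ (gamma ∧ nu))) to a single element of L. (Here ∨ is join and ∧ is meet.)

delta

eps ∧ gamma = ups
iota ∨ gamma = iota
ups ∧ iota = ups
omega ∨ pi = omega
omega ∧ ups = ups
ups ∧ ups = ups
gamma ∨ nu = nu
nu ∧ mu = delta
eps ∨ xi = xi
gamma ∧ nu = gamma
xi ∧ gamma = gamma
delta ∨ gamma = delta
ups ∨ delta = delta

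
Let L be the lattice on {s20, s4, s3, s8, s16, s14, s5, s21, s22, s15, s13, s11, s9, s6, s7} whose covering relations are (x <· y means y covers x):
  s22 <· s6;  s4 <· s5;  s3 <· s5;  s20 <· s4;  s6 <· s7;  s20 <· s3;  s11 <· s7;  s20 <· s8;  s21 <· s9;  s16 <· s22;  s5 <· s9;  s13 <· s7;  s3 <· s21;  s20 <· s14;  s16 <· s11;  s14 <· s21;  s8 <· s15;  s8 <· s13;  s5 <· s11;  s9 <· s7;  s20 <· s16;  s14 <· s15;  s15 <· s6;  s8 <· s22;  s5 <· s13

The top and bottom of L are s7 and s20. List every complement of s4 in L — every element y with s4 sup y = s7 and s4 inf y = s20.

Need y with s4 ∨ y = s7 and s4 ∧ y = s20.
Checking each element gives: s15, s22, s6.

s15, s22, s6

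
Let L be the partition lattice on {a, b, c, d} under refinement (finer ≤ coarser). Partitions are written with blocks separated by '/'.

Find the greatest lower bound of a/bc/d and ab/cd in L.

The meet (common refinement) of a/bc/d and ab/cd intersects blocks pairwise, giving a/b/c/d.

a/b/c/d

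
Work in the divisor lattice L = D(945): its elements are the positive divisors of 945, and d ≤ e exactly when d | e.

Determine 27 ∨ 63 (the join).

189

Common upper bounds of {27, 63}: 189, 945.
The least among these is 189.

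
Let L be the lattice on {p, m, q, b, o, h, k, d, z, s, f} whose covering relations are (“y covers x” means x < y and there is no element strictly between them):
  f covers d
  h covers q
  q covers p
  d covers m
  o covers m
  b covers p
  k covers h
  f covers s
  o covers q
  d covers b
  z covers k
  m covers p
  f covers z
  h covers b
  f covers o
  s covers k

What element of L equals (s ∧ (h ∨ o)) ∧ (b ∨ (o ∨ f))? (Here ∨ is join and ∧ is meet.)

s

h ∨ o = f
s ∧ f = s
o ∨ f = f
b ∨ f = f
s ∧ f = s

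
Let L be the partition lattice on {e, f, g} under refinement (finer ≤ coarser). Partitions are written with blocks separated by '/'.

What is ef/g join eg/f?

Common upper bounds of {ef/g, eg/f}: efg.
The least among these is efg.

efg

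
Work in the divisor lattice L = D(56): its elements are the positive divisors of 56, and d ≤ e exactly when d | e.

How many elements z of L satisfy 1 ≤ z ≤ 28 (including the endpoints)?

The interval [1, 28] = {1, 14, 2, 28, 4, 7}, which has 6 elements.

6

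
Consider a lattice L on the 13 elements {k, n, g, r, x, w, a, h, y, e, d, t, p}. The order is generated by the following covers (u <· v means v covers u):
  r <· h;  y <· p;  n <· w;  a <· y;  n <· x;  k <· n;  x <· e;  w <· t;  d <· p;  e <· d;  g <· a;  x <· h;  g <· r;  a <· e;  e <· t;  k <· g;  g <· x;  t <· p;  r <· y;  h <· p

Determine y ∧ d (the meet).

a

Common lower bounds of {y, d}: a, g, k.
The greatest among these is a.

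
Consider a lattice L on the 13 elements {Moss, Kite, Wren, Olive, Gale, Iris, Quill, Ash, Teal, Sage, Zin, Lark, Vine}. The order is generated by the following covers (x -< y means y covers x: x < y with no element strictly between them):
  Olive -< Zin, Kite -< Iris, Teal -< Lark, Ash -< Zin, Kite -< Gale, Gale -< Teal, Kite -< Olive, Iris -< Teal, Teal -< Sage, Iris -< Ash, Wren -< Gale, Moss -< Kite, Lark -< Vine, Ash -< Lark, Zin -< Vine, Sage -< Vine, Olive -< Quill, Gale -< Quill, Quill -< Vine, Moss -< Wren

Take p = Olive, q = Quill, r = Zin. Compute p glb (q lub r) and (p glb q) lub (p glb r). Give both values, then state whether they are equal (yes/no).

q lub r = Vine, so p glb (q lub r) = Olive glb Vine = Olive.
p glb q = Olive and p glb r = Olive, so (p glb q) lub (p glb r) = Olive lub Olive = Olive.
Equal: yes.

Olive; Olive; yes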